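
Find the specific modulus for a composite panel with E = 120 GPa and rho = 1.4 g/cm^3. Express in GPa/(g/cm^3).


Specific stiffness = E/rho = 120/1.4 = 85.7 GPa/(g/cm^3)

85.7 GPa/(g/cm^3)


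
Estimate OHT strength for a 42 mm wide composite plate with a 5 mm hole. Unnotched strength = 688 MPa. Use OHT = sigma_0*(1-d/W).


OHT = sigma_0*(1-d/W) = 688*(1-5/42) = 606.1 MPa

606.1 MPa


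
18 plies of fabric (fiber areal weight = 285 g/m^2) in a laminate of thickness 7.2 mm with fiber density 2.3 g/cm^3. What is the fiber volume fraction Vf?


Vf = n * FAW / (rho_f * h * 1000) = 18 * 285 / (2.3 * 7.2 * 1000) = 0.3098

0.3098


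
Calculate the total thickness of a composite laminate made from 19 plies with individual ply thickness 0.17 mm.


h = n * t_ply = 19 * 0.17 = 3.23 mm

3.23 mm


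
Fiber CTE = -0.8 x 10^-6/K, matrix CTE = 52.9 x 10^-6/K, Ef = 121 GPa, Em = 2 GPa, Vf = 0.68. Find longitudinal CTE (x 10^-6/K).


E1 = Ef*Vf + Em*(1-Vf) = 82.92
alpha_1 = (alpha_f*Ef*Vf + alpha_m*Em*(1-Vf))/E1 = -0.39 x 10^-6/K

-0.39 x 10^-6/K


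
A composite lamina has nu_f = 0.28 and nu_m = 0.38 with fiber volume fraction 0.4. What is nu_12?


nu_12 = nu_f*Vf + nu_m*(1-Vf) = 0.28*0.4 + 0.38*0.6 = 0.34

0.34


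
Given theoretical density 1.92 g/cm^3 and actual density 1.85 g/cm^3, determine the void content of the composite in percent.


Void% = (rho_theo - rho_actual)/rho_theo * 100 = (1.92 - 1.85)/1.92 * 100 = 3.65%

3.65%


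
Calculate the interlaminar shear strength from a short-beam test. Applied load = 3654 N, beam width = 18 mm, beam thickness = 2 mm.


ILSS = 3F/(4bh) = 3*3654/(4*18*2) = 76.13 MPa

76.13 MPa


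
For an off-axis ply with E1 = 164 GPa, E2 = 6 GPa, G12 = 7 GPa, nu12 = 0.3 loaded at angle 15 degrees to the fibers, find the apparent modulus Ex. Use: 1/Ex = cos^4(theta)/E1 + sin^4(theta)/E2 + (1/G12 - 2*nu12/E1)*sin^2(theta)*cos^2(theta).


cos^4(15) = 0.870513, sin^4(15) = 0.004487, sin^2(15)*cos^2(15) = 0.0625
1/G12 - 2*nu12/E1 = 1/7 - 2*0.3/164 = 0.139199 GPa^-1
1/Ex = 0.870513/164 + 0.004487/6 + 0.139199*0.0625 = 0.0147558 GPa^-1
Ex = 67.77 GPa

67.77 GPa


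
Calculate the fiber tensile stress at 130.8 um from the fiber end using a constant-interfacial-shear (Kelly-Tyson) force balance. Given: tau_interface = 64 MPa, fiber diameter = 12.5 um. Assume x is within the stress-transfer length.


Force balance: sigma_f * (pi*d^2/4) = tau * (pi*d) * x  ->  sigma_f = 4 * tau * x / d
sigma_f = 4 * 64 * 130.8 / 12.5 = 2678.8 MPa

2678.8 MPa


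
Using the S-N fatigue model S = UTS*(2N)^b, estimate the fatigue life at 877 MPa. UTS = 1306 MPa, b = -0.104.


N = 0.5 * (S/UTS)^(1/b) = 0.5 * (877/1306)^(1/-0.104) = 23.0085 cycles

23.0085 cycles


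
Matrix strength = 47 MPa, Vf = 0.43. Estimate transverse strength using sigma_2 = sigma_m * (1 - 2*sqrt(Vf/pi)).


factor = 1 - 2*sqrt(0.43/pi) = 0.2601
sigma_2 = 47 * 0.2601 = 12.22 MPa

12.22 MPa


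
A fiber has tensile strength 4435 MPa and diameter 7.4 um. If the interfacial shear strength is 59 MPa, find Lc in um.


Lc = sigma_f * d / (2 * tau_i) = 4435 * 7.4 / (2 * 59) = 278.1 um

278.1 um


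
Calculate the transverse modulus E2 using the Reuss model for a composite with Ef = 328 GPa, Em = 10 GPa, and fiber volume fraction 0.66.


1/E2 = Vf/Ef + (1-Vf)/Em = 0.66/328 + 0.34/10
E2 = 27.77 GPa

27.77 GPa


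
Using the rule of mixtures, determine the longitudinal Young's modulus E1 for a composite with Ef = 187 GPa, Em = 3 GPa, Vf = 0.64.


E1 = Ef*Vf + Em*(1-Vf) = 187*0.64 + 3*0.36 = 120.76 GPa

120.76 GPa


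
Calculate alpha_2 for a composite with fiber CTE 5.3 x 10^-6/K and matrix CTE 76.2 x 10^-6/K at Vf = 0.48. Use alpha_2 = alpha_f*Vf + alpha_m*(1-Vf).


alpha_2 = alpha_f*Vf + alpha_m*(1-Vf) = 5.3*0.48 + 76.2*0.52 = 42.2 x 10^-6/K

42.2 x 10^-6/K


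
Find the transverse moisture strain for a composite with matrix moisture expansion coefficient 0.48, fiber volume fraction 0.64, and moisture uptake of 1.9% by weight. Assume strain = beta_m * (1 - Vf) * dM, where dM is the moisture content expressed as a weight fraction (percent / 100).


dM = 1.9/100 = 0.019
strain = beta_m * (1-Vf) * dM = 0.48 * 0.36 * 0.019 = 0.0032832

0.0032832


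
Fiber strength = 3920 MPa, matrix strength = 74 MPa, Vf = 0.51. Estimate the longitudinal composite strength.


sigma_1 = sigma_f*Vf + sigma_m*(1-Vf) = 3920*0.51 + 74*0.49 = 2035.5 MPa

2035.5 MPa


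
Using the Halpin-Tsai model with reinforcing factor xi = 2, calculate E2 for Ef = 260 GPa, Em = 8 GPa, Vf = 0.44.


eta = (Ef/Em - 1)/(Ef/Em + xi) = (32.5 - 1)/(32.5 + 2) = 0.913
E2 = Em*(1+xi*eta*Vf)/(1-eta*Vf) = 24.12 GPa

24.12 GPa


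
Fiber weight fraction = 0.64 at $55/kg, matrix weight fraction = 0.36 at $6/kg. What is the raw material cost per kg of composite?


Cost = cost_f*Wf + cost_m*Wm = 55*0.64 + 6*0.36 = $37.36/kg

$37.36/kg


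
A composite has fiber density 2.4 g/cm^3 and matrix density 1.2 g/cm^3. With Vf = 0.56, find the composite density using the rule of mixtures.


rho_c = rho_f*Vf + rho_m*(1-Vf) = 2.4*0.56 + 1.2*0.44 = 1.872 g/cm^3

1.872 g/cm^3


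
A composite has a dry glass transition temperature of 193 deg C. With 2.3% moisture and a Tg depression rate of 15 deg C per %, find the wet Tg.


Tg_wet = Tg_dry - k*moisture = 193 - 15*2.3 = 158.5 deg C

158.5 deg C


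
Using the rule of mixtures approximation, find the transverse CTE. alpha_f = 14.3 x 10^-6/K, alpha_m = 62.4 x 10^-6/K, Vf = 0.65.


alpha_2 = alpha_f*Vf + alpha_m*(1-Vf) = 14.3*0.65 + 62.4*0.35 = 31.1 x 10^-6/K

31.1 x 10^-6/K


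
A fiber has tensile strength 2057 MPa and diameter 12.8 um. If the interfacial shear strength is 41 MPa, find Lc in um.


Lc = sigma_f * d / (2 * tau_i) = 2057 * 12.8 / (2 * 41) = 321.1 um

321.1 um


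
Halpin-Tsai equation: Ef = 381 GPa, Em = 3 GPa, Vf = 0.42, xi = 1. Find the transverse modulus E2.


eta = (Ef/Em - 1)/(Ef/Em + xi) = (127.0 - 1)/(127.0 + 1) = 0.9844
E2 = Em*(1+xi*eta*Vf)/(1-eta*Vf) = 7.23 GPa

7.23 GPa


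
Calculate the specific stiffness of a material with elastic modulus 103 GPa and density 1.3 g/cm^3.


Specific stiffness = E/rho = 103/1.3 = 79.2 GPa/(g/cm^3)

79.2 GPa/(g/cm^3)


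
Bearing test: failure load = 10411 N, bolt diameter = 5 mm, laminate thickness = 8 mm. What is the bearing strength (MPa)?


sigma_br = F/(d*h) = 10411/(5*8) = 260.3 MPa

260.3 MPa


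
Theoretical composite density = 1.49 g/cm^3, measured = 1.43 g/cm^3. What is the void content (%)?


Void% = (rho_theo - rho_actual)/rho_theo * 100 = (1.49 - 1.43)/1.49 * 100 = 4.03%

4.03%


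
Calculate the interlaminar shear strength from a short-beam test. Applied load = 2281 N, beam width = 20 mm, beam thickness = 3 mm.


ILSS = 3F/(4bh) = 3*2281/(4*20*3) = 28.51 MPa

28.51 MPa


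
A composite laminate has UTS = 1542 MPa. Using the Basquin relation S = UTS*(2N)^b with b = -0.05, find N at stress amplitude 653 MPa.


N = 0.5 * (S/UTS)^(1/b) = 0.5 * (653/1542)^(1/-0.05) = 1.4534e+07 cycles

1.4534e+07 cycles


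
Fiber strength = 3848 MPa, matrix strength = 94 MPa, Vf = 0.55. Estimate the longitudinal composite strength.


sigma_1 = sigma_f*Vf + sigma_m*(1-Vf) = 3848*0.55 + 94*0.45 = 2158.7 MPa

2158.7 MPa


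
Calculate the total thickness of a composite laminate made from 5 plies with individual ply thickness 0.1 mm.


h = n * t_ply = 5 * 0.1 = 0.5 mm

0.5 mm


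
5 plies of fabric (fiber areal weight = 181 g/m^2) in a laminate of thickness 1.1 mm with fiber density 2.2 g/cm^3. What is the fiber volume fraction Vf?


Vf = n * FAW / (rho_f * h * 1000) = 5 * 181 / (2.2 * 1.1 * 1000) = 0.374

0.374


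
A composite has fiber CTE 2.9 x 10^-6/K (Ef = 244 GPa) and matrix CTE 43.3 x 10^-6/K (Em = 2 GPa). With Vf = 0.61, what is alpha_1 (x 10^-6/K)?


E1 = Ef*Vf + Em*(1-Vf) = 149.62
alpha_1 = (alpha_f*Ef*Vf + alpha_m*Em*(1-Vf))/E1 = 3.11 x 10^-6/K

3.11 x 10^-6/K


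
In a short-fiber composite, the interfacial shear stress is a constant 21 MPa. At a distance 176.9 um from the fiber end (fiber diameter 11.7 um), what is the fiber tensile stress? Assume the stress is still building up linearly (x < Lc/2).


Force balance: sigma_f * (pi*d^2/4) = tau * (pi*d) * x  ->  sigma_f = 4 * tau * x / d
sigma_f = 4 * 21 * 176.9 / 11.7 = 1270.1 MPa

1270.1 MPa


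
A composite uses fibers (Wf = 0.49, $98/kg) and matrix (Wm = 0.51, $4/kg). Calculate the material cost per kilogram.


Cost = cost_f*Wf + cost_m*Wm = 98*0.49 + 4*0.51 = $50.06/kg

$50.06/kg


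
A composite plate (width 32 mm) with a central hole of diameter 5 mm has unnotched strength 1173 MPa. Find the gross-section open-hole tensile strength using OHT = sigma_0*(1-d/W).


OHT = sigma_0*(1-d/W) = 1173*(1-5/32) = 989.7 MPa

989.7 MPa


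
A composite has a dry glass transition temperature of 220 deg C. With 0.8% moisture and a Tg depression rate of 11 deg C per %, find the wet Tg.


Tg_wet = Tg_dry - k*moisture = 220 - 11*0.8 = 211.2 deg C

211.2 deg C


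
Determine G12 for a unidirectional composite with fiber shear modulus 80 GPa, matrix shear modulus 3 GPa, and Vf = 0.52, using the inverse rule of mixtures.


1/G12 = Vf/Gf + (1-Vf)/Gm = 0.52/80 + 0.48/3
G12 = 6.01 GPa

6.01 GPa


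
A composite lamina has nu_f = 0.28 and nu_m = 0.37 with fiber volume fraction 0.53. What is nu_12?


nu_12 = nu_f*Vf + nu_m*(1-Vf) = 0.28*0.53 + 0.37*0.47 = 0.3223

0.3223


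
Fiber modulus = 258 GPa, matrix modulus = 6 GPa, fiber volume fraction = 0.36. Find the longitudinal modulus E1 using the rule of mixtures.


E1 = Ef*Vf + Em*(1-Vf) = 258*0.36 + 6*0.64 = 96.72 GPa

96.72 GPa


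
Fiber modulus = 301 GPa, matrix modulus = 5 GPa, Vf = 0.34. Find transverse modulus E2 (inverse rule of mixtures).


1/E2 = Vf/Ef + (1-Vf)/Em = 0.34/301 + 0.66/5
E2 = 7.51 GPa

7.51 GPa


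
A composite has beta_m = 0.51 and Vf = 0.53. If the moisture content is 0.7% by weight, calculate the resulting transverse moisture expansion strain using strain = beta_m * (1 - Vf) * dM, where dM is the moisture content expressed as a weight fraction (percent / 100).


dM = 0.7/100 = 0.007
strain = beta_m * (1-Vf) * dM = 0.51 * 0.47 * 0.007 = 0.0016779

0.0016779


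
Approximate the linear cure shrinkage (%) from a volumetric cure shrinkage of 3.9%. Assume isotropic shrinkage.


Linear shrinkage ≈ vol_shrink/3 = 3.9/3 = 1.3%

1.3%


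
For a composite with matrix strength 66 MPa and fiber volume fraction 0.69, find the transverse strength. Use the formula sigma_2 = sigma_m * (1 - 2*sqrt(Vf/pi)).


factor = 1 - 2*sqrt(0.69/pi) = 0.0627
sigma_2 = 66 * 0.0627 = 4.14 MPa

4.14 MPa


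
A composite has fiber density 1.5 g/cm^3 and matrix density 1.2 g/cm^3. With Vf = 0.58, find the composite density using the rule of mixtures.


rho_c = rho_f*Vf + rho_m*(1-Vf) = 1.5*0.58 + 1.2*0.42 = 1.374 g/cm^3

1.374 g/cm^3


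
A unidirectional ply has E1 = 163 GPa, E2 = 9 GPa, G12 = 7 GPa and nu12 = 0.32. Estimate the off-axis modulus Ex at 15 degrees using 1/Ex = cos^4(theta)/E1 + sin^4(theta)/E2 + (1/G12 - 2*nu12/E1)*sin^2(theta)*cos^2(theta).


cos^4(15) = 0.870513, sin^4(15) = 0.004487, sin^2(15)*cos^2(15) = 0.0625
1/G12 - 2*nu12/E1 = 1/7 - 2*0.32/163 = 0.138931 GPa^-1
1/Ex = 0.870513/163 + 0.004487/9 + 0.138931*0.0625 = 0.0145223 GPa^-1
Ex = 68.86 GPa

68.86 GPa


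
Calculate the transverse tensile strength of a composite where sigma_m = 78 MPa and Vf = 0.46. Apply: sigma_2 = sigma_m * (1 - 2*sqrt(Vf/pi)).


factor = 1 - 2*sqrt(0.46/pi) = 0.2347
sigma_2 = 78 * 0.2347 = 18.31 MPa

18.31 MPa


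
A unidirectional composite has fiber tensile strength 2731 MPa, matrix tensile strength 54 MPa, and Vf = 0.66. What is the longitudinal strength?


sigma_1 = sigma_f*Vf + sigma_m*(1-Vf) = 2731*0.66 + 54*0.34 = 1820.8 MPa

1820.8 MPa


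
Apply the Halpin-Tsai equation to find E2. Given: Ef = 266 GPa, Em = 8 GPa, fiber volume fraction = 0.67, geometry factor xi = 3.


eta = (Ef/Em - 1)/(Ef/Em + xi) = (33.25 - 1)/(33.25 + 3) = 0.8897
E2 = Em*(1+xi*eta*Vf)/(1-eta*Vf) = 55.22 GPa

55.22 GPa


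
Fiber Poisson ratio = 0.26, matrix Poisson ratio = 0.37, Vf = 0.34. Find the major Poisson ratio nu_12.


nu_12 = nu_f*Vf + nu_m*(1-Vf) = 0.26*0.34 + 0.37*0.66 = 0.3326

0.3326


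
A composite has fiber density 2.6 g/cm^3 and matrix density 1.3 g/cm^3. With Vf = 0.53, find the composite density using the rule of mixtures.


rho_c = rho_f*Vf + rho_m*(1-Vf) = 2.6*0.53 + 1.3*0.47 = 1.989 g/cm^3

1.989 g/cm^3


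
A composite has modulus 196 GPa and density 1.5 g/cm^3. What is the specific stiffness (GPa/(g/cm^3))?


Specific stiffness = E/rho = 196/1.5 = 130.7 GPa/(g/cm^3)

130.7 GPa/(g/cm^3)


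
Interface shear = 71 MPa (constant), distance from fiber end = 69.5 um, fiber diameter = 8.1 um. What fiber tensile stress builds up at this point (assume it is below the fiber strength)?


Force balance: sigma_f * (pi*d^2/4) = tau * (pi*d) * x  ->  sigma_f = 4 * tau * x / d
sigma_f = 4 * 71 * 69.5 / 8.1 = 2436.8 MPa

2436.8 MPa


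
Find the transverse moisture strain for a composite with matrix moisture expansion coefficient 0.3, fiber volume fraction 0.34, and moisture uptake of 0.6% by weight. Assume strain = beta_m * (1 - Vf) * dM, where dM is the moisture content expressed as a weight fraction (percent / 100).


dM = 0.6/100 = 0.006
strain = beta_m * (1-Vf) * dM = 0.3 * 0.66 * 0.006 = 0.001188

0.001188


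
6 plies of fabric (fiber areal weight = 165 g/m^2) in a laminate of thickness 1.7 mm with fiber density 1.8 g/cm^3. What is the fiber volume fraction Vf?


Vf = n * FAW / (rho_f * h * 1000) = 6 * 165 / (1.8 * 1.7 * 1000) = 0.3235

0.3235


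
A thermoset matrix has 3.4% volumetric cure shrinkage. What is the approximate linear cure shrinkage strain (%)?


Linear shrinkage ≈ vol_shrink/3 = 3.4/3 = 1.133%

1.133%


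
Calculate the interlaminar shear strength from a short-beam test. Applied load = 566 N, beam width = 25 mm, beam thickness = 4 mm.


ILSS = 3F/(4bh) = 3*566/(4*25*4) = 4.25 MPa

4.25 MPa


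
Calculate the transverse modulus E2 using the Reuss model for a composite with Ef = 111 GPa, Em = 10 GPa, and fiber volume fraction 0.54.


1/E2 = Vf/Ef + (1-Vf)/Em = 0.54/111 + 0.46/10
E2 = 19.66 GPa

19.66 GPa


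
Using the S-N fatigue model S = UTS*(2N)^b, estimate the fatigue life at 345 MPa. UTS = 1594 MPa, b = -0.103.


N = 0.5 * (S/UTS)^(1/b) = 0.5 * (345/1594)^(1/-0.103) = 1.4193e+06 cycles

1.4193e+06 cycles


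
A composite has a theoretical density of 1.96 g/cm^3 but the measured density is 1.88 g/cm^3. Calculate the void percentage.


Void% = (rho_theo - rho_actual)/rho_theo * 100 = (1.96 - 1.88)/1.96 * 100 = 4.08%

4.08%


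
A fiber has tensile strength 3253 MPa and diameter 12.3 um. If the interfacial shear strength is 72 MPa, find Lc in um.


Lc = sigma_f * d / (2 * tau_i) = 3253 * 12.3 / (2 * 72) = 277.9 um

277.9 um


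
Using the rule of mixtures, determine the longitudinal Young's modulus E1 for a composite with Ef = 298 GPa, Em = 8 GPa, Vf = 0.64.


E1 = Ef*Vf + Em*(1-Vf) = 298*0.64 + 8*0.36 = 193.6 GPa

193.6 GPa


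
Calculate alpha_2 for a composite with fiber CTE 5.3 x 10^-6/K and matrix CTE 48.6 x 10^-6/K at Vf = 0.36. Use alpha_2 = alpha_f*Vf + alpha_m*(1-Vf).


alpha_2 = alpha_f*Vf + alpha_m*(1-Vf) = 5.3*0.36 + 48.6*0.64 = 33.0 x 10^-6/K

33.0 x 10^-6/K


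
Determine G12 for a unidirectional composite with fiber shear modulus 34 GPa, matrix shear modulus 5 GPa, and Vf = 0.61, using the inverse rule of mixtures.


1/G12 = Vf/Gf + (1-Vf)/Gm = 0.61/34 + 0.39/5
G12 = 10.42 GPa

10.42 GPa


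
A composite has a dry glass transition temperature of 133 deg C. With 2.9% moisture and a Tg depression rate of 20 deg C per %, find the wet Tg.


Tg_wet = Tg_dry - k*moisture = 133 - 20*2.9 = 75.0 deg C

75.0 deg C


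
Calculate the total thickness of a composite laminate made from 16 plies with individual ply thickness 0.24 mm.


h = n * t_ply = 16 * 0.24 = 3.84 mm

3.84 mm


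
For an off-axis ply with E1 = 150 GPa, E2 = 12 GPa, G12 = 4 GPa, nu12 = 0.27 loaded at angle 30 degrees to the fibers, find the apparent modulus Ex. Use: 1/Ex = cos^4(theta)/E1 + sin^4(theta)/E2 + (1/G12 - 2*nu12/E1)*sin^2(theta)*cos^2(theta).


cos^4(30) = 0.5625, sin^4(30) = 0.0625, sin^2(30)*cos^2(30) = 0.1875
1/G12 - 2*nu12/E1 = 1/4 - 2*0.27/150 = 0.2464 GPa^-1
1/Ex = 0.5625/150 + 0.0625/12 + 0.2464*0.1875 = 0.0551583 GPa^-1
Ex = 18.13 GPa

18.13 GPa


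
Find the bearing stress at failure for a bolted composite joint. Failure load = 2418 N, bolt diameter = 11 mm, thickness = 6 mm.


sigma_br = F/(d*h) = 2418/(11*6) = 36.6 MPa

36.6 MPa


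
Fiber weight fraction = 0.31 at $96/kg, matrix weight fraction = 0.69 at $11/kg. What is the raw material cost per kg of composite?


Cost = cost_f*Wf + cost_m*Wm = 96*0.31 + 11*0.69 = $37.35/kg

$37.35/kg


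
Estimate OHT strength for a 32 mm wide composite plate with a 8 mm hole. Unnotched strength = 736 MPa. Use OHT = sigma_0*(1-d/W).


OHT = sigma_0*(1-d/W) = 736*(1-8/32) = 552.0 MPa

552.0 MPa


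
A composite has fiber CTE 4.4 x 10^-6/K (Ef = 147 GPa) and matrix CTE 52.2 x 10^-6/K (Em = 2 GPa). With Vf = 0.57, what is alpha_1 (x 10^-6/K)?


E1 = Ef*Vf + Em*(1-Vf) = 84.65
alpha_1 = (alpha_f*Ef*Vf + alpha_m*Em*(1-Vf))/E1 = 4.89 x 10^-6/K

4.89 x 10^-6/K


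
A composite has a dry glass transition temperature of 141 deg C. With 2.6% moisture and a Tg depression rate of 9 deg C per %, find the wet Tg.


Tg_wet = Tg_dry - k*moisture = 141 - 9*2.6 = 117.6 deg C

117.6 deg C


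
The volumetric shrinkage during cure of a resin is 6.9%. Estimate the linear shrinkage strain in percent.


Linear shrinkage ≈ vol_shrink/3 = 6.9/3 = 2.3%

2.3%


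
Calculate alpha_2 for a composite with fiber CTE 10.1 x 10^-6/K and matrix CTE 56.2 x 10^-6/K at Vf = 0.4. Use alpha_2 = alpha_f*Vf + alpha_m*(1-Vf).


alpha_2 = alpha_f*Vf + alpha_m*(1-Vf) = 10.1*0.4 + 56.2*0.6 = 37.8 x 10^-6/K

37.8 x 10^-6/K


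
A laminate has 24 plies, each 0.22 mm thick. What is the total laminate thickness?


h = n * t_ply = 24 * 0.22 = 5.28 mm

5.28 mm


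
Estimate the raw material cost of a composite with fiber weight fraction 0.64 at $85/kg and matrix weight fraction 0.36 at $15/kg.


Cost = cost_f*Wf + cost_m*Wm = 85*0.64 + 15*0.36 = $59.8/kg

$59.8/kg


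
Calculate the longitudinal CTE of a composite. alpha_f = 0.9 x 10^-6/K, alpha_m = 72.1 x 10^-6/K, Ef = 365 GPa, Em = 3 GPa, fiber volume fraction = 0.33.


E1 = Ef*Vf + Em*(1-Vf) = 122.46
alpha_1 = (alpha_f*Ef*Vf + alpha_m*Em*(1-Vf))/E1 = 2.07 x 10^-6/K

2.07 x 10^-6/K


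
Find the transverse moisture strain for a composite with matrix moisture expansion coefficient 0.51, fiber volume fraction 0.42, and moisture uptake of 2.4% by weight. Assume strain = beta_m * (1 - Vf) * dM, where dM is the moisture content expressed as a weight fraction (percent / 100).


dM = 2.4/100 = 0.024
strain = beta_m * (1-Vf) * dM = 0.51 * 0.58 * 0.024 = 0.0070992

0.0070992


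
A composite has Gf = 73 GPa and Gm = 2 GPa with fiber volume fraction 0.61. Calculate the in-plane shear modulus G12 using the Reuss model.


1/G12 = Vf/Gf + (1-Vf)/Gm = 0.61/73 + 0.39/2
G12 = 4.92 GPa

4.92 GPa


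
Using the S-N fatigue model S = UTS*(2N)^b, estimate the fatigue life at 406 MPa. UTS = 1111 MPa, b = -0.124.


N = 0.5 * (S/UTS)^(1/b) = 0.5 * (406/1111)^(1/-0.124) = 1677.5670 cycles

1677.5670 cycles


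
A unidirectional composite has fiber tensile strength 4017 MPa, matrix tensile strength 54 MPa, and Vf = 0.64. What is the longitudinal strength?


sigma_1 = sigma_f*Vf + sigma_m*(1-Vf) = 4017*0.64 + 54*0.36 = 2590.3 MPa

2590.3 MPa


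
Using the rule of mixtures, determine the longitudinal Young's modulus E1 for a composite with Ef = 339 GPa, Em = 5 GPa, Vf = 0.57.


E1 = Ef*Vf + Em*(1-Vf) = 339*0.57 + 5*0.43 = 195.38 GPa

195.38 GPa


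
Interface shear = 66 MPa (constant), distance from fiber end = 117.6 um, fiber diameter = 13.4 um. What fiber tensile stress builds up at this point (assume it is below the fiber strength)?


Force balance: sigma_f * (pi*d^2/4) = tau * (pi*d) * x  ->  sigma_f = 4 * tau * x / d
sigma_f = 4 * 66 * 117.6 / 13.4 = 2316.9 MPa

2316.9 MPa


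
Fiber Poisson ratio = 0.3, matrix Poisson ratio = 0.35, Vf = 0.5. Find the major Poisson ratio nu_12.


nu_12 = nu_f*Vf + nu_m*(1-Vf) = 0.3*0.5 + 0.35*0.5 = 0.325

0.325


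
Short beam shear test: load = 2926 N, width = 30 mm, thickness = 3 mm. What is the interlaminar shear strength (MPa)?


ILSS = 3F/(4bh) = 3*2926/(4*30*3) = 24.38 MPa

24.38 MPa


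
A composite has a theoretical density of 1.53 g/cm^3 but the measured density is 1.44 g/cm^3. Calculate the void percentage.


Void% = (rho_theo - rho_actual)/rho_theo * 100 = (1.53 - 1.44)/1.53 * 100 = 5.88%

5.88%


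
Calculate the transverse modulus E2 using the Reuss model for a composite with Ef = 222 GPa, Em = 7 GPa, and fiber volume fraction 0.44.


1/E2 = Vf/Ef + (1-Vf)/Em = 0.44/222 + 0.56/7
E2 = 12.2 GPa

12.2 GPa


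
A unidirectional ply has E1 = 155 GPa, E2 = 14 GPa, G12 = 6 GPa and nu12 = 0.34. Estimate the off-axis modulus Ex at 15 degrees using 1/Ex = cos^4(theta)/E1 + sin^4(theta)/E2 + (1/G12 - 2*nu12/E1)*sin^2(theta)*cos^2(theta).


cos^4(15) = 0.870513, sin^4(15) = 0.004487, sin^2(15)*cos^2(15) = 0.0625
1/G12 - 2*nu12/E1 = 1/6 - 2*0.34/155 = 0.16228 GPa^-1
1/Ex = 0.870513/155 + 0.004487/14 + 0.16228*0.0625 = 0.0160792 GPa^-1
Ex = 62.19 GPa

62.19 GPa


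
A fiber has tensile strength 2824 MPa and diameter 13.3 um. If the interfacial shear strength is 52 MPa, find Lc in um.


Lc = sigma_f * d / (2 * tau_i) = 2824 * 13.3 / (2 * 52) = 361.1 um

361.1 um


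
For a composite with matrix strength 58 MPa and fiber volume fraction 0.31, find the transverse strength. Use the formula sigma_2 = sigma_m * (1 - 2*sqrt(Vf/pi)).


factor = 1 - 2*sqrt(0.31/pi) = 0.3717
sigma_2 = 58 * 0.3717 = 21.56 MPa

21.56 MPa


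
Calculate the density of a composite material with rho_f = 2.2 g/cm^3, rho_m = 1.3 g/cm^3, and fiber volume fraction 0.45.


rho_c = rho_f*Vf + rho_m*(1-Vf) = 2.2*0.45 + 1.3*0.55 = 1.705 g/cm^3

1.705 g/cm^3


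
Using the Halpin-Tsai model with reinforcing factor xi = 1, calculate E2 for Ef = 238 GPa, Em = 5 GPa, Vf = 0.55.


eta = (Ef/Em - 1)/(Ef/Em + xi) = (47.6 - 1)/(47.6 + 1) = 0.9588
E2 = Em*(1+xi*eta*Vf)/(1-eta*Vf) = 16.16 GPa

16.16 GPa


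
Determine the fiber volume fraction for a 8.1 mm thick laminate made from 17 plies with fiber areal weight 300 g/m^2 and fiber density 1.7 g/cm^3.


Vf = n * FAW / (rho_f * h * 1000) = 17 * 300 / (1.7 * 8.1 * 1000) = 0.3704

0.3704


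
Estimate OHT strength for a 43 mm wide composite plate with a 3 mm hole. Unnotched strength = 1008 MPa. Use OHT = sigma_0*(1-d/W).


OHT = sigma_0*(1-d/W) = 1008*(1-3/43) = 937.7 MPa

937.7 MPa


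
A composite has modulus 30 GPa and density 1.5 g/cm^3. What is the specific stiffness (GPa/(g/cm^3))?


Specific stiffness = E/rho = 30/1.5 = 20.0 GPa/(g/cm^3)

20.0 GPa/(g/cm^3)


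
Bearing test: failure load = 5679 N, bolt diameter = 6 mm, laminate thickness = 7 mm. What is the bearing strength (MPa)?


sigma_br = F/(d*h) = 5679/(6*7) = 135.2 MPa

135.2 MPa


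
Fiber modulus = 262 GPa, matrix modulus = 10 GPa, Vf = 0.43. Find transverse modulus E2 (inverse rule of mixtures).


1/E2 = Vf/Ef + (1-Vf)/Em = 0.43/262 + 0.57/10
E2 = 17.05 GPa

17.05 GPa


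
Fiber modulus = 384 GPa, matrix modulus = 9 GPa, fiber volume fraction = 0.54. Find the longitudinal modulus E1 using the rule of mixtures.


E1 = Ef*Vf + Em*(1-Vf) = 384*0.54 + 9*0.46 = 211.5 GPa

211.5 GPa


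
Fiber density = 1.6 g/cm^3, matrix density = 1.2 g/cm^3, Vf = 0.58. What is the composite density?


rho_c = rho_f*Vf + rho_m*(1-Vf) = 1.6*0.58 + 1.2*0.42 = 1.432 g/cm^3

1.432 g/cm^3


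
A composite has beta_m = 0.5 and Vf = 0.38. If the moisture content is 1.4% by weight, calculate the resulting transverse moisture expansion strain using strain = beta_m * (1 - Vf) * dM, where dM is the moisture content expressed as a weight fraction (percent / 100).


dM = 1.4/100 = 0.014
strain = beta_m * (1-Vf) * dM = 0.5 * 0.62 * 0.014 = 0.00434

0.00434


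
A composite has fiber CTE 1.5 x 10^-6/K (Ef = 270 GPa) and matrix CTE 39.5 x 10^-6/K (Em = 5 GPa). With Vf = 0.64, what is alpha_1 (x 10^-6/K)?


E1 = Ef*Vf + Em*(1-Vf) = 174.6
alpha_1 = (alpha_f*Ef*Vf + alpha_m*Em*(1-Vf))/E1 = 1.89 x 10^-6/K

1.89 x 10^-6/K


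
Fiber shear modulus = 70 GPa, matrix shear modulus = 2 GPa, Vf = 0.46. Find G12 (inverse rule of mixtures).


1/G12 = Vf/Gf + (1-Vf)/Gm = 0.46/70 + 0.54/2
G12 = 3.62 GPa

3.62 GPa


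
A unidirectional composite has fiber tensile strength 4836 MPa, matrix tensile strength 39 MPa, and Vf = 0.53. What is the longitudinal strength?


sigma_1 = sigma_f*Vf + sigma_m*(1-Vf) = 4836*0.53 + 39*0.47 = 2581.4 MPa

2581.4 MPa


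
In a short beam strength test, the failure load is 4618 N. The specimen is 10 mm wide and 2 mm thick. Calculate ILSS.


ILSS = 3F/(4bh) = 3*4618/(4*10*2) = 173.18 MPa

173.18 MPa


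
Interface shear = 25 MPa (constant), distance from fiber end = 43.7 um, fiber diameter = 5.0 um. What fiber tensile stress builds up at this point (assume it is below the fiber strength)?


Force balance: sigma_f * (pi*d^2/4) = tau * (pi*d) * x  ->  sigma_f = 4 * tau * x / d
sigma_f = 4 * 25 * 43.7 / 5.0 = 874.0 MPa

874.0 MPa


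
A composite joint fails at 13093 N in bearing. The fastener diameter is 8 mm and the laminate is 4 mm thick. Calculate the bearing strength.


sigma_br = F/(d*h) = 13093/(8*4) = 409.2 MPa

409.2 MPa


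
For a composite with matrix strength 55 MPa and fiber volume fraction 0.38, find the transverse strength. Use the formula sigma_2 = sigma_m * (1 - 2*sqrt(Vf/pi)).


factor = 1 - 2*sqrt(0.38/pi) = 0.3044
sigma_2 = 55 * 0.3044 = 16.74 MPa

16.74 MPa


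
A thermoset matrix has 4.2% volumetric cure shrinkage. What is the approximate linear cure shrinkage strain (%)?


Linear shrinkage ≈ vol_shrink/3 = 4.2/3 = 1.4%

1.4%


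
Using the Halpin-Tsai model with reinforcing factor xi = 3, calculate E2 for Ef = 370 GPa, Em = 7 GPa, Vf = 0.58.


eta = (Ef/Em - 1)/(Ef/Em + xi) = (52.8571 - 1)/(52.8571 + 3) = 0.9284
E2 = Em*(1+xi*eta*Vf)/(1-eta*Vf) = 39.67 GPa

39.67 GPa


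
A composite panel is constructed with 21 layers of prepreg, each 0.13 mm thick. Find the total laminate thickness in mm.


h = n * t_ply = 21 * 0.13 = 2.73 mm

2.73 mm


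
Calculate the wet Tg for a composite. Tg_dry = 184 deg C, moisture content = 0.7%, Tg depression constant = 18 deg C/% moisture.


Tg_wet = Tg_dry - k*moisture = 184 - 18*0.7 = 171.4 deg C

171.4 deg C


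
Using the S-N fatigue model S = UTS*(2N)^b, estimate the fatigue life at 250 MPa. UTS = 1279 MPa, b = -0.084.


N = 0.5 * (S/UTS)^(1/b) = 0.5 * (250/1279)^(1/-0.084) = 1.3760e+08 cycles

1.3760e+08 cycles


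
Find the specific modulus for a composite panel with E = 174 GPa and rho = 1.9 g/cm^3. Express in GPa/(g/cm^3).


Specific stiffness = E/rho = 174/1.9 = 91.6 GPa/(g/cm^3)

91.6 GPa/(g/cm^3)


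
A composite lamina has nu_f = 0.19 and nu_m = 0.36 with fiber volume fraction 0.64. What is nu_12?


nu_12 = nu_f*Vf + nu_m*(1-Vf) = 0.19*0.64 + 0.36*0.36 = 0.2512

0.2512


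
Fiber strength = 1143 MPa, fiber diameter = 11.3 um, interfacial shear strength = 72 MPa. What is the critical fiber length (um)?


Lc = sigma_f * d / (2 * tau_i) = 1143 * 11.3 / (2 * 72) = 89.7 um

89.7 um


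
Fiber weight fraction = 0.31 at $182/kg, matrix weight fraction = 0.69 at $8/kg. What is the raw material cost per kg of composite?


Cost = cost_f*Wf + cost_m*Wm = 182*0.31 + 8*0.69 = $61.94/kg

$61.94/kg


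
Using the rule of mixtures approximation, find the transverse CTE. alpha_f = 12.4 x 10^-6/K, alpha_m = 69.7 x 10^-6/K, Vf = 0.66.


alpha_2 = alpha_f*Vf + alpha_m*(1-Vf) = 12.4*0.66 + 69.7*0.34 = 31.9 x 10^-6/K

31.9 x 10^-6/K


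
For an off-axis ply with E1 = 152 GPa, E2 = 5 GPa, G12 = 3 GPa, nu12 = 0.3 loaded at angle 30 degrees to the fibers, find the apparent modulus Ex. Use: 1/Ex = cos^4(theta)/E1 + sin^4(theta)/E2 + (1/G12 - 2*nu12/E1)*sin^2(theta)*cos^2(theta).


cos^4(30) = 0.5625, sin^4(30) = 0.0625, sin^2(30)*cos^2(30) = 0.1875
1/G12 - 2*nu12/E1 = 1/3 - 2*0.3/152 = 0.329386 GPa^-1
1/Ex = 0.5625/152 + 0.0625/5 + 0.329386*0.1875 = 0.0779605 GPa^-1
Ex = 12.83 GPa

12.83 GPa


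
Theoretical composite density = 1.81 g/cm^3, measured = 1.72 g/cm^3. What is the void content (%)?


Void% = (rho_theo - rho_actual)/rho_theo * 100 = (1.81 - 1.72)/1.81 * 100 = 4.97%

4.97%


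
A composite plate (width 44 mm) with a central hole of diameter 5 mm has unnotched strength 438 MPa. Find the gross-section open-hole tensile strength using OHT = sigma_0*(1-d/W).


OHT = sigma_0*(1-d/W) = 438*(1-5/44) = 388.2 MPa

388.2 MPa


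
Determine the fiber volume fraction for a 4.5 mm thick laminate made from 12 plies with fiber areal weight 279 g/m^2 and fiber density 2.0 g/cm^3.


Vf = n * FAW / (rho_f * h * 1000) = 12 * 279 / (2.0 * 4.5 * 1000) = 0.372

0.372


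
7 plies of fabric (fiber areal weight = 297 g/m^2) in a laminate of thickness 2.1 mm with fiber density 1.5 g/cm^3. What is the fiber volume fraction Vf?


Vf = n * FAW / (rho_f * h * 1000) = 7 * 297 / (1.5 * 2.1 * 1000) = 0.66

0.66


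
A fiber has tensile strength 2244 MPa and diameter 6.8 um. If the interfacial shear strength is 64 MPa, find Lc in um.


Lc = sigma_f * d / (2 * tau_i) = 2244 * 6.8 / (2 * 64) = 119.2 um

119.2 um


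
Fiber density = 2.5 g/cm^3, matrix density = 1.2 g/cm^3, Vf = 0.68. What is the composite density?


rho_c = rho_f*Vf + rho_m*(1-Vf) = 2.5*0.68 + 1.2*0.32 = 2.084 g/cm^3

2.084 g/cm^3


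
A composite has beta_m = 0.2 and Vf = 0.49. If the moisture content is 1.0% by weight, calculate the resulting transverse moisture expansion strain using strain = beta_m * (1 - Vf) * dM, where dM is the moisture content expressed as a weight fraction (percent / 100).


dM = 1.0/100 = 0.01
strain = beta_m * (1-Vf) * dM = 0.2 * 0.51 * 0.01 = 0.00102

0.00102


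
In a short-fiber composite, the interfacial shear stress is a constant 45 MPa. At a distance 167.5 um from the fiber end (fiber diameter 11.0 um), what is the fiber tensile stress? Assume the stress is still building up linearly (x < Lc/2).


Force balance: sigma_f * (pi*d^2/4) = tau * (pi*d) * x  ->  sigma_f = 4 * tau * x / d
sigma_f = 4 * 45 * 167.5 / 11.0 = 2740.9 MPa

2740.9 MPa


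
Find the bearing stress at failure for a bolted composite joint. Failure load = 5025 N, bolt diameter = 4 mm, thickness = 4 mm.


sigma_br = F/(d*h) = 5025/(4*4) = 314.1 MPa

314.1 MPa


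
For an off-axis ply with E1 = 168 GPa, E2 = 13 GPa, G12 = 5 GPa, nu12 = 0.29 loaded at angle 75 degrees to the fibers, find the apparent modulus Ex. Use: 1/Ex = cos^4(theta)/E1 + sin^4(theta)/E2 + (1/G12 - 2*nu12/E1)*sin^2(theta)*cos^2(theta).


cos^4(75) = 0.004487, sin^4(75) = 0.870513, sin^2(75)*cos^2(75) = 0.0625
1/G12 - 2*nu12/E1 = 1/5 - 2*0.29/168 = 0.196548 GPa^-1
1/Ex = 0.004487/168 + 0.870513/13 + 0.196548*0.0625 = 0.0792735 GPa^-1
Ex = 12.61 GPa

12.61 GPa


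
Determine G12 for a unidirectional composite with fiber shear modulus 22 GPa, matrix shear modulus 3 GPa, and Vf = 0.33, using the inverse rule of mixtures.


1/G12 = Vf/Gf + (1-Vf)/Gm = 0.33/22 + 0.67/3
G12 = 4.2 GPa

4.2 GPa


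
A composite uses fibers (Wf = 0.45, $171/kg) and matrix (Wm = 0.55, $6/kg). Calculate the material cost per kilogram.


Cost = cost_f*Wf + cost_m*Wm = 171*0.45 + 6*0.55 = $80.25/kg

$80.25/kg


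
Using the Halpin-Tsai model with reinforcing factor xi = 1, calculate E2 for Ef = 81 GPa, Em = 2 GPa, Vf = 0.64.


eta = (Ef/Em - 1)/(Ef/Em + xi) = (40.5 - 1)/(40.5 + 1) = 0.9518
E2 = Em*(1+xi*eta*Vf)/(1-eta*Vf) = 8.23 GPa

8.23 GPa


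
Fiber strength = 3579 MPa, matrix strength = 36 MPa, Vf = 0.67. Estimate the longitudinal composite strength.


sigma_1 = sigma_f*Vf + sigma_m*(1-Vf) = 3579*0.67 + 36*0.33 = 2409.8 MPa

2409.8 MPa


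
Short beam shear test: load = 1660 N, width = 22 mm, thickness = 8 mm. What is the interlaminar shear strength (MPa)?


ILSS = 3F/(4bh) = 3*1660/(4*22*8) = 7.07 MPa

7.07 MPa


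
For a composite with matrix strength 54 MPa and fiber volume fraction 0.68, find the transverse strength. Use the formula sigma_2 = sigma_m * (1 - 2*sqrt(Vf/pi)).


factor = 1 - 2*sqrt(0.68/pi) = 0.0695
sigma_2 = 54 * 0.0695 = 3.75 MPa

3.75 MPa


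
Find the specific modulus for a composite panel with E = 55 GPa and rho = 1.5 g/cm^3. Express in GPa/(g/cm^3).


Specific stiffness = E/rho = 55/1.5 = 36.7 GPa/(g/cm^3)

36.7 GPa/(g/cm^3)


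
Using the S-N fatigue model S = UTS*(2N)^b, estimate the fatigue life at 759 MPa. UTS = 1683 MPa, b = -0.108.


N = 0.5 * (S/UTS)^(1/b) = 0.5 * (759/1683)^(1/-0.108) = 796.5516 cycles

796.5516 cycles


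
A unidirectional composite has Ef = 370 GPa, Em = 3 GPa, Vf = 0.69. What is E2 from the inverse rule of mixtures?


1/E2 = Vf/Ef + (1-Vf)/Em = 0.69/370 + 0.31/3
E2 = 9.51 GPa

9.51 GPa


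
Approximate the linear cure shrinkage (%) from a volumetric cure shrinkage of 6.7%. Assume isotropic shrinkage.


Linear shrinkage ≈ vol_shrink/3 = 6.7/3 = 2.233%

2.233%


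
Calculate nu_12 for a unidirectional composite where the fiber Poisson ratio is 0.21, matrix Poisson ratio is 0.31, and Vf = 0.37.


nu_12 = nu_f*Vf + nu_m*(1-Vf) = 0.21*0.37 + 0.31*0.63 = 0.273

0.273


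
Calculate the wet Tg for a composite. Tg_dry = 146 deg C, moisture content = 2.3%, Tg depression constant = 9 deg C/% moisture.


Tg_wet = Tg_dry - k*moisture = 146 - 9*2.3 = 125.3 deg C

125.3 deg C


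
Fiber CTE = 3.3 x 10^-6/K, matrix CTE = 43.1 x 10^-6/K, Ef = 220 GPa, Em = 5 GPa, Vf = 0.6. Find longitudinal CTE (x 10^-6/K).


E1 = Ef*Vf + Em*(1-Vf) = 134.0
alpha_1 = (alpha_f*Ef*Vf + alpha_m*Em*(1-Vf))/E1 = 3.89 x 10^-6/K

3.89 x 10^-6/K


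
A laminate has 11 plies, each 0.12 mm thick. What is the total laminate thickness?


h = n * t_ply = 11 * 0.12 = 1.32 mm

1.32 mm


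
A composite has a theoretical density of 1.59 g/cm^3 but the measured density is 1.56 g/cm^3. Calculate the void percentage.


Void% = (rho_theo - rho_actual)/rho_theo * 100 = (1.59 - 1.56)/1.59 * 100 = 1.89%

1.89%


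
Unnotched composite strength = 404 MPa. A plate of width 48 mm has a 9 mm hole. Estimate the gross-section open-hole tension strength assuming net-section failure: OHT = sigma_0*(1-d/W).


OHT = sigma_0*(1-d/W) = 404*(1-9/48) = 328.3 MPa

328.3 MPa


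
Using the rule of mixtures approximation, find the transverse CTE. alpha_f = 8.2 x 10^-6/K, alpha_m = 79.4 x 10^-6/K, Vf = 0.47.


alpha_2 = alpha_f*Vf + alpha_m*(1-Vf) = 8.2*0.47 + 79.4*0.53 = 45.9 x 10^-6/K

45.9 x 10^-6/K


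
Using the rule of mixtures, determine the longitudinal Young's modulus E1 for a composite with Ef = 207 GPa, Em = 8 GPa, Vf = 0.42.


E1 = Ef*Vf + Em*(1-Vf) = 207*0.42 + 8*0.58 = 91.58 GPa

91.58 GPa


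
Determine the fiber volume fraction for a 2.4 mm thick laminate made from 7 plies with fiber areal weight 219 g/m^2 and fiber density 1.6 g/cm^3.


Vf = n * FAW / (rho_f * h * 1000) = 7 * 219 / (1.6 * 2.4 * 1000) = 0.3992

0.3992


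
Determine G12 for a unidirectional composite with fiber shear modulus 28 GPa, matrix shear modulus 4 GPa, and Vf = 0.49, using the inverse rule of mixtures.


1/G12 = Vf/Gf + (1-Vf)/Gm = 0.49/28 + 0.51/4
G12 = 6.9 GPa

6.9 GPa


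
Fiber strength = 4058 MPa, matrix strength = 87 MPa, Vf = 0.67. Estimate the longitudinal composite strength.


sigma_1 = sigma_f*Vf + sigma_m*(1-Vf) = 4058*0.67 + 87*0.33 = 2747.6 MPa

2747.6 MPa


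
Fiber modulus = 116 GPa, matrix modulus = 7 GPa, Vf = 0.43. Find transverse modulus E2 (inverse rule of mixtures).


1/E2 = Vf/Ef + (1-Vf)/Em = 0.43/116 + 0.57/7
E2 = 11.75 GPa

11.75 GPa


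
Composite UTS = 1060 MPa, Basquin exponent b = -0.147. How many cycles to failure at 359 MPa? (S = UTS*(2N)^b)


N = 0.5 * (S/UTS)^(1/b) = 0.5 * (359/1060)^(1/-0.147) = 790.1092 cycles

790.1092 cycles


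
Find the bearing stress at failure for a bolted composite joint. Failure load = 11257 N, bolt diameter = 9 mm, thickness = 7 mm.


sigma_br = F/(d*h) = 11257/(9*7) = 178.7 MPa

178.7 MPa


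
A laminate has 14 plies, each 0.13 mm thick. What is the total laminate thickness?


h = n * t_ply = 14 * 0.13 = 1.82 mm

1.82 mm


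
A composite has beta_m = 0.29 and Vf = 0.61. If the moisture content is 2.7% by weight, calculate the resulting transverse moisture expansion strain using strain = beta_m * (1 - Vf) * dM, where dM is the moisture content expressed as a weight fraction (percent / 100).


dM = 2.7/100 = 0.027
strain = beta_m * (1-Vf) * dM = 0.29 * 0.39 * 0.027 = 0.0030537

0.0030537


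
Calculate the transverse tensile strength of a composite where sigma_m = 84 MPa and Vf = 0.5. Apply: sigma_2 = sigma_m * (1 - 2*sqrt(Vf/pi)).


factor = 1 - 2*sqrt(0.5/pi) = 0.2021
sigma_2 = 84 * 0.2021 = 16.98 MPa

16.98 MPa


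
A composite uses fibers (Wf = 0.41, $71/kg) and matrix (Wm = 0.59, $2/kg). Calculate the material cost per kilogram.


Cost = cost_f*Wf + cost_m*Wm = 71*0.41 + 2*0.59 = $30.29/kg

$30.29/kg


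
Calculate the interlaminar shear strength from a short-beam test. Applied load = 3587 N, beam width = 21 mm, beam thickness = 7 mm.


ILSS = 3F/(4bh) = 3*3587/(4*21*7) = 18.3 MPa

18.3 MPa


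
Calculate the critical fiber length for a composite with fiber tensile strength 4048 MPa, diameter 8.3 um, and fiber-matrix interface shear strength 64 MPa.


Lc = sigma_f * d / (2 * tau_i) = 4048 * 8.3 / (2 * 64) = 262.5 um

262.5 um


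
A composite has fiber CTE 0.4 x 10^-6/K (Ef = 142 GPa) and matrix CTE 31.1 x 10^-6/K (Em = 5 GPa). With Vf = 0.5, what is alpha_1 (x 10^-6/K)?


E1 = Ef*Vf + Em*(1-Vf) = 73.5
alpha_1 = (alpha_f*Ef*Vf + alpha_m*Em*(1-Vf))/E1 = 1.44 x 10^-6/K

1.44 x 10^-6/K


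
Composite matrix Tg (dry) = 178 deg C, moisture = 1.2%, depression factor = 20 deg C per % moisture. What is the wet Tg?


Tg_wet = Tg_dry - k*moisture = 178 - 20*1.2 = 154.0 deg C

154.0 deg C


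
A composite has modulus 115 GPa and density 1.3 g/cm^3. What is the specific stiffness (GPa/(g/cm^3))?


Specific stiffness = E/rho = 115/1.3 = 88.5 GPa/(g/cm^3)

88.5 GPa/(g/cm^3)


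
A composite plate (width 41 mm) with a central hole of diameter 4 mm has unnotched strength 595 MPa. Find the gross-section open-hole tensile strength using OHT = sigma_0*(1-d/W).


OHT = sigma_0*(1-d/W) = 595*(1-4/41) = 537.0 MPa

537.0 MPa


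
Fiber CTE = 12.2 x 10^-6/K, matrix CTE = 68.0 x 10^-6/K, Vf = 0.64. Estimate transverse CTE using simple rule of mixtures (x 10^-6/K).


alpha_2 = alpha_f*Vf + alpha_m*(1-Vf) = 12.2*0.64 + 68.0*0.36 = 32.3 x 10^-6/K

32.3 x 10^-6/K


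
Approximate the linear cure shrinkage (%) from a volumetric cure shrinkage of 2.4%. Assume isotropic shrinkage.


Linear shrinkage ≈ vol_shrink/3 = 2.4/3 = 0.8%

0.8%


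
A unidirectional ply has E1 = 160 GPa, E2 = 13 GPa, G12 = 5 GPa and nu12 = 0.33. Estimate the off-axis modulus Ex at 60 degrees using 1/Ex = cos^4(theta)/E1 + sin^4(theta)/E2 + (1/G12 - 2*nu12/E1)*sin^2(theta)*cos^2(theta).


cos^4(60) = 0.0625, sin^4(60) = 0.5625, sin^2(60)*cos^2(60) = 0.1875
1/G12 - 2*nu12/E1 = 1/5 - 2*0.33/160 = 0.195875 GPa^-1
1/Ex = 0.0625/160 + 0.5625/13 + 0.195875*0.1875 = 0.0803864 GPa^-1
Ex = 12.44 GPa

12.44 GPa
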